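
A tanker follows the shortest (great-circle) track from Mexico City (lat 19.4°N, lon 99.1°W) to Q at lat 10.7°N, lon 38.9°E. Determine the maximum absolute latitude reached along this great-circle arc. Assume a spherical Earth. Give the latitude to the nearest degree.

≈ 37°N

The great circle lies in the plane with unit normal n̂ = (p₁ × p₂)/|p₁ × p₂|.
Here n̂_z ≈ +0.796; the vertex latitude is φ_max = arccos|n̂_z| ≈ 37.2°.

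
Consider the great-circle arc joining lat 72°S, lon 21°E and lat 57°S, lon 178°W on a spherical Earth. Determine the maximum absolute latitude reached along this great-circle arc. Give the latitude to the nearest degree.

≈ 86°S

The great circle lies in the plane with unit normal n̂ = (p₁ × p₂)/|p₁ × p₂|.
Here n̂_z ≈ +0.071; the vertex latitude is φ_max = arccos|n̂_z| ≈ 85.9°.
Check via Clairaut: cos φ_max = |cos φ₁| · sin C = cos(72.0°)·sin(166.7°) ≈ 0.071, again giving ≈ 85.9°.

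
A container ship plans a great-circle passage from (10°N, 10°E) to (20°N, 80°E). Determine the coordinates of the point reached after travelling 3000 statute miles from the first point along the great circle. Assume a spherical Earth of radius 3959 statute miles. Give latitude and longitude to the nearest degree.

≈ (19°N, 54°E)

The haversine formula gives a central angle δ ≈ 1.185 rad (67.9°) between the endpoints. The total great-circle distance is δ·R ≈ 1.185 × 3959 ≈ 4693 mi, so the target fraction is f = 3000/4693 ≈ 0.639.
Interpolate at f ≈ 0.639 with slerp weights a = sin((1−f)δ)/sin δ ≈ 0.448, b = sin(fδ)/sin δ ≈ 0.742.
p = a·p₁ + b·p₂ ≈ (0.555, 0.763, 0.331); φ = arcsin(p_z) ≈ 19.35°, λ = atan2(p_y, p_x) ≈ 53.96°.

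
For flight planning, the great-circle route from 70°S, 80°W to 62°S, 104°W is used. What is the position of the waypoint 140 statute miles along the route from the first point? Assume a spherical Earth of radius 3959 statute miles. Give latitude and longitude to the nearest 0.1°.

≈ 69.0°S, 85.0°W

The haversine formula gives a central angle δ ≈ 0.218 rad (12.5°) between the endpoints. The total great-circle distance is δ·R ≈ 0.218 × 3959 ≈ 862 mi, so the target fraction is f = 140/862 ≈ 0.162.
Interpolate at f ≈ 0.162 with slerp weights a = sin((1−f)δ)/sin δ ≈ 0.840, b = sin(fδ)/sin δ ≈ 0.164.
p = a·p₁ + b·p₂ ≈ (0.031, -0.357, -0.933); φ = arcsin(p_z) ≈ -68.98°, λ = atan2(p_y, p_x) ≈ -85.00°.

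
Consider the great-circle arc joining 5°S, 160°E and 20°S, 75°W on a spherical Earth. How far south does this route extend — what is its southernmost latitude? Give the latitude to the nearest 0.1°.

≈ 27.2°S

The great circle lies in the plane with unit normal n̂ = (p₁ × p₂)/|p₁ × p₂|.
Here n̂_z ≈ +0.890; the vertex latitude is φ_max = arccos|n̂_z| ≈ 27.2°.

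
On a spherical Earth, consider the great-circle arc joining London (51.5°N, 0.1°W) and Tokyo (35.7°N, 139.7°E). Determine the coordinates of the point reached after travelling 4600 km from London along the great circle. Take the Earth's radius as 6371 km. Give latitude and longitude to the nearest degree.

≈ 70°N, 85°E

Write both endpoints as unit vectors p₁, p₂ with components (cos φ cos λ, cos φ sin λ, sin φ).
The central angle between the endpoints is δ = arccos(p₁·p₂) ≈ 1.500 rad (86.0°). The total great-circle distance is δ·R ≈ 1.500 × 6371 ≈ 9558 km, so the target fraction is f = 4600/9558 ≈ 0.481.
Interpolate at f ≈ 0.481 with slerp weights a = sin((1−f)δ)/sin δ ≈ 0.704, b = sin(fδ)/sin δ ≈ 0.663.
p = a·p₁ + b·p₂ ≈ (0.028, 0.347, 0.937); φ = arcsin(p_z) ≈ 69.61°, λ = atan2(p_y, p_x) ≈ 85.44°.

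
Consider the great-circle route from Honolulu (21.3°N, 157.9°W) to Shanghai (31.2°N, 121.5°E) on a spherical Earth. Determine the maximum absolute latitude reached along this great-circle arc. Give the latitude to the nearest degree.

≈ 34°N

The great circle lies in the plane with unit normal n̂ = (p₁ × p₂)/|p₁ × p₂|.
Here n̂_z ≈ -0.829; the vertex latitude is φ_max = arccos|n̂_z| ≈ 34.0°.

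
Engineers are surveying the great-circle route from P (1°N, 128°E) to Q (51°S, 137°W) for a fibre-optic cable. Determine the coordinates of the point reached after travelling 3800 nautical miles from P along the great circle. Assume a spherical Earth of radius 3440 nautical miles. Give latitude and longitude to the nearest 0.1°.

≈ (43.4°S, 178.6°E)

From cos δ = sin φ₁ sin φ₂ + cos φ₁ cos φ₂ cos Δλ, the central angle is δ ≈ 1.639 rad (93.9°). The total great-circle distance is δ·R ≈ 1.639 × 3440 ≈ 5639 nmi, so the target fraction is f = 3800/5639 ≈ 0.674.
Interpolate at f ≈ 0.674 with slerp weights a = sin((1−f)δ)/sin δ ≈ 0.511, b = sin(fδ)/sin δ ≈ 0.895.
p = a·p₁ + b·p₂ ≈ (-0.726, 0.018, -0.687); φ = arcsin(p_z) ≈ -43.39°, λ = atan2(p_y, p_x) ≈ 178.58°.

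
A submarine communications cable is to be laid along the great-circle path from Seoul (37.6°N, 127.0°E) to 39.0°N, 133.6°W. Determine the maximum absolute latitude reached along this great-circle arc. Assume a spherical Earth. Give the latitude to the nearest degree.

The great circle lies in the plane with unit normal n̂ = (p₁ × p₂)/|p₁ × p₂|.
Here n̂_z ≈ +0.633; the vertex latitude is φ_max = arccos|n̂_z| ≈ 50.7°.
Check via Clairaut: cos φ_max = |cos φ₁| · sin C = cos(37.6°)·sin(53.1°) ≈ 0.633, again giving ≈ 50.7°.

≈ 51°N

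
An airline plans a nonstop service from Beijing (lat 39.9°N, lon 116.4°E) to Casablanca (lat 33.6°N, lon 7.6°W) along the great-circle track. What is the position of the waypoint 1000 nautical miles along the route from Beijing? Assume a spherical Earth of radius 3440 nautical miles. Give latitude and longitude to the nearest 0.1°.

From cos δ = sin φ₁ sin φ₂ + cos φ₁ cos φ₂ cos Δλ, the central angle is δ ≈ 1.573 rad (90.1°). The total great-circle distance is δ·R ≈ 1.573 × 3440 ≈ 5412 nmi, so the target fraction is f = 1000/5412 ≈ 0.185.
Interpolate at f ≈ 0.185 with slerp weights a = sin((1−f)δ)/sin δ ≈ 0.959, b = sin(fδ)/sin δ ≈ 0.287.
p = a·p₁ + b·p₂ ≈ (-0.090, 0.627, 0.774); φ = arcsin(p_z) ≈ 50.68°, λ = atan2(p_y, p_x) ≈ 98.20°.

≈ lat 50.7°N, lon 98.2°E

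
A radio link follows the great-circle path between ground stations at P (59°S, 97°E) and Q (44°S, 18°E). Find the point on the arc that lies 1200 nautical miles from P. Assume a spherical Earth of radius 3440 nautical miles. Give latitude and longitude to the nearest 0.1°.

The haversine formula gives a central angle δ ≈ 0.842 rad (48.2°) between the endpoints. The total great-circle distance is δ·R ≈ 0.842 × 3440 ≈ 2896 nmi, so the target fraction is f = 1200/2896 ≈ 0.414.
Interpolate at f ≈ 0.414 with slerp weights a = sin((1−f)δ)/sin δ ≈ 0.634, b = sin(fδ)/sin δ ≈ 0.458.
p = a·p₁ + b·p₂ ≈ (0.274, 0.426, -0.862); φ = arcsin(p_z) ≈ -59.57°, λ = atan2(p_y, p_x) ≈ 57.29°.

≈ (59.6°S, 57.3°E)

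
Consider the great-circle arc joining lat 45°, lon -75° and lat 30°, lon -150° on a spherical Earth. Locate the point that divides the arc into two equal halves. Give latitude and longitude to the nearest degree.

The haversine formula gives a central angle δ ≈ 1.033 rad (59.2°) between the endpoints.
Interpolate at f = 1/2 with slerp weights a = sin((1−f)δ)/sin δ ≈ 0.575, b = sin(fδ)/sin δ ≈ 0.575.
p = a·p₁ + b·p₂ ≈ (-0.326, -0.642, 0.694); φ = arcsin(p_z) ≈ 43.96°, λ = atan2(p_y, p_x) ≈ -116.93°.

≈ lat 44°, lon -117°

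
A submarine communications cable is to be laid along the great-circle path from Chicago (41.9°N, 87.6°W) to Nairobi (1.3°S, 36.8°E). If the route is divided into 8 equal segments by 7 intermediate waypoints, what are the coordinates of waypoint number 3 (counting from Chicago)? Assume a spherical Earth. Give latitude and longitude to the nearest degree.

≈ 44°N, 27°W

Convert each endpoint to a unit vector on the sphere (x = cos φ cos λ, y = cos φ sin λ, z = sin φ).
The central angle between the endpoints is δ = arccos(p₁·p₂) ≈ 2.021 rad (115.8°).
Interpolate at f = 3/8 with slerp weights a = sin((1−f)δ)/sin δ ≈ 1.059, b = sin(fδ)/sin δ ≈ 0.764.
p = a·p₁ + b·p₂ ≈ (0.644, -0.330, 0.690); φ = arcsin(p_z) ≈ 43.61°, λ = atan2(p_y, p_x) ≈ -27.12°.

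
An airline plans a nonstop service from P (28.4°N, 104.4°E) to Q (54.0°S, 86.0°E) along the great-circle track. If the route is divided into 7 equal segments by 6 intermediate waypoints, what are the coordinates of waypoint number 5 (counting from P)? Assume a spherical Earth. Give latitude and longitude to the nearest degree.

Convert each endpoint to a unit vector on the sphere (x = cos φ cos λ, y = cos φ sin λ, z = sin φ).
The central angle between the endpoints is δ = arccos(p₁·p₂) ≈ 1.465 rad (83.9°).
Interpolate at f = 5/7 with slerp weights a = sin((1−f)δ)/sin δ ≈ 0.409, b = sin(fδ)/sin δ ≈ 0.870.
p = a·p₁ + b·p₂ ≈ (-0.054, 0.859, -0.510); φ = arcsin(p_z) ≈ -30.65°, λ = atan2(p_y, p_x) ≈ 93.58°.

≈ (31°S, 94°E)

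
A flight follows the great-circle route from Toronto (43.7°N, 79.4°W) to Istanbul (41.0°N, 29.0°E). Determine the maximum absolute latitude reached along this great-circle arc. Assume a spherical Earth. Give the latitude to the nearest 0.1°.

The great circle lies in the plane with unit normal n̂ = (p₁ × p₂)/|p₁ × p₂|.
Here n̂_z ≈ +0.539; the vertex latitude is φ_max = arccos|n̂_z| ≈ 57.4°.
Check via Clairaut: cos φ_max = |cos φ₁| · sin C = cos(43.7°)·sin(48.3°) ≈ 0.539, again giving ≈ 57.4°.

≈ 57.4°N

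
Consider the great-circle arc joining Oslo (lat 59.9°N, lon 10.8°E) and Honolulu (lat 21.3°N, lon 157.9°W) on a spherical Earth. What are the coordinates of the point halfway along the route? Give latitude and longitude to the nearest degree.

≈ lat 70°N, lon 145°W

Convert each endpoint to a unit vector on the sphere (x = cos φ cos λ, y = cos φ sin λ, z = sin φ).
The central angle between the endpoints is δ = arccos(p₁·p₂) ≈ 1.715 rad (98.3°).
Interpolate at f = 1/2 with slerp weights a = sin((1−f)δ)/sin δ ≈ 0.764, b = sin(fδ)/sin δ ≈ 0.764.
p = a·p₁ + b·p₂ ≈ (-0.283, -0.196, 0.939); φ = arcsin(p_z) ≈ 69.85°, λ = atan2(p_y, p_x) ≈ -145.31°.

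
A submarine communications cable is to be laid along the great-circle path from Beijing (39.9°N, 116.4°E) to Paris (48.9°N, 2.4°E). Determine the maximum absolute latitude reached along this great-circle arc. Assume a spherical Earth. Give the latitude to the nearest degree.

≈ 61°N

The great circle lies in the plane with unit normal n̂ = (p₁ × p₂)/|p₁ × p₂|.
Here n̂_z ≈ -0.480; the vertex latitude is φ_max = arccos|n̂_z| ≈ 61.3°.
Check via Clairaut: cos φ_max = |cos φ₁| · sin C = cos(39.9°)·sin(38.7°) ≈ 0.480, again giving ≈ 61.3°.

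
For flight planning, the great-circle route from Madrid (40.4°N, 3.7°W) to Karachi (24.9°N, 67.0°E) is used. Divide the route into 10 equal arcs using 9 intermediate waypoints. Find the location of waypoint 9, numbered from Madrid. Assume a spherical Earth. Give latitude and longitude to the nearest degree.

≈ (28°N, 61°E)

Write both endpoints as unit vectors p₁, p₂ with components (cos φ cos λ, cos φ sin λ, sin φ).
The central angle between the endpoints is δ = arccos(p₁·p₂) ≈ 1.046 rad (59.9°).
Interpolate at f = 9/10 with slerp weights a = sin((1−f)δ)/sin δ ≈ 0.121, b = sin(fδ)/sin δ ≈ 0.934.
p = a·p₁ + b·p₂ ≈ (0.423, 0.774, 0.471); φ = arcsin(p_z) ≈ 28.13°, λ = atan2(p_y, p_x) ≈ 61.36°.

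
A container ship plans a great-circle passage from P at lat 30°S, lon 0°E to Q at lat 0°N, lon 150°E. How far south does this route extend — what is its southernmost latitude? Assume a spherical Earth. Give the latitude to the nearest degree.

≈ 49°S

The great circle lies in the plane with unit normal n̂ = (p₁ × p₂)/|p₁ × p₂|.
Here n̂_z ≈ +0.655; the vertex latitude is φ_max = arccos|n̂_z| ≈ 49.1°.
Check via Clairaut: cos φ_max = |cos φ₁| · sin C = cos(30.0°)·sin(130.9°) ≈ 0.655, again giving ≈ 49.1°.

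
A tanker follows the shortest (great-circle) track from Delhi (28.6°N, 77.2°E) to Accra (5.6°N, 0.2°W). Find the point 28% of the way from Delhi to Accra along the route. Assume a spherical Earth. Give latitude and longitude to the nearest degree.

≈ 26°N, 53°E

Write both endpoints as unit vectors p₁, p₂ with components (cos φ cos λ, cos φ sin λ, sin φ).
The central angle between the endpoints is δ = arccos(p₁·p₂) ≈ 1.331 rad (76.3°).
Interpolate at f = 0.28 with slerp weights a = sin((1−f)δ)/sin δ ≈ 0.842, b = sin(fδ)/sin δ ≈ 0.375.
p = a·p₁ + b·p₂ ≈ (0.537, 0.720, 0.440); φ = arcsin(p_z) ≈ 26.09°, λ = atan2(p_y, p_x) ≈ 53.28°.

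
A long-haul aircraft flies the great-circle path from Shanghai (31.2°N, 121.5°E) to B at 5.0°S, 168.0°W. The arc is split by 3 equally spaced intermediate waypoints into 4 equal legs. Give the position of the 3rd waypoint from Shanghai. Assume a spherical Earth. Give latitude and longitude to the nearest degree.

≈ 6°N, 176°E

Convert each endpoint to a unit vector on the sphere (x = cos φ cos λ, y = cos φ sin λ, z = sin φ).
The central angle between the endpoints is δ = arccos(p₁·p₂) ≈ 1.329 rad (76.2°).
Interpolate at f = 3/4 with slerp weights a = sin((1−f)δ)/sin δ ≈ 0.336, b = sin(fδ)/sin δ ≈ 0.865.
p = a·p₁ + b·p₂ ≈ (-0.993, 0.066, 0.099); φ = arcsin(p_z) ≈ 5.66°, λ = atan2(p_y, p_x) ≈ 176.20°.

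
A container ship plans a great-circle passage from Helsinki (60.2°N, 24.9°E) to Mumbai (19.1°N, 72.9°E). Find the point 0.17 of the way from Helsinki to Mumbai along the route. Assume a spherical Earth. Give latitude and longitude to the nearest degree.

Convert each endpoint to a unit vector on the sphere (x = cos φ cos λ, y = cos φ sin λ, z = sin φ).
The central angle between the endpoints is δ = arccos(p₁·p₂) ≈ 0.930 rad (53.3°).
Interpolate at f = 0.17 with slerp weights a = sin((1−f)δ)/sin δ ≈ 0.870, b = sin(fδ)/sin δ ≈ 0.196.
p = a·p₁ + b·p₂ ≈ (0.447, 0.359, 0.819); φ = arcsin(p_z) ≈ 55.01°, λ = atan2(p_y, p_x) ≈ 38.82°.

≈ 55°N, 39°E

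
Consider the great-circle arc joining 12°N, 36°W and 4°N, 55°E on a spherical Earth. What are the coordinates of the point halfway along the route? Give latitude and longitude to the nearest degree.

Write both endpoints as unit vectors p₁, p₂ with components (cos φ cos λ, cos φ sin λ, sin φ).
The central angle between the endpoints is δ = arccos(p₁·p₂) ≈ 1.573 rad (90.1°).
Interpolate at f = 1/2 with slerp weights a = sin((1−f)δ)/sin δ ≈ 0.708, b = sin(fδ)/sin δ ≈ 0.708.
p = a·p₁ + b·p₂ ≈ (0.965, 0.171, 0.197); φ = arcsin(p_z) ≈ 11.34°, λ = atan2(p_y, p_x) ≈ 10.07°.

≈ 11°N, 10°E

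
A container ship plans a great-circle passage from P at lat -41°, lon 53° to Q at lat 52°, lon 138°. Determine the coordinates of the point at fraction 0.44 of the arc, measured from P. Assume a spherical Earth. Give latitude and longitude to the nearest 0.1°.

≈ lat 1.4°, lon 86.4°

Write both endpoints as unit vectors p₁, p₂ with components (cos φ cos λ, cos φ sin λ, sin φ).
The central angle between the endpoints is δ = arccos(p₁·p₂) ≈ 2.067 rad (118.5°).
Interpolate at f = 0.44 with slerp weights a = sin((1−f)δ)/sin δ ≈ 1.042, b = sin(fδ)/sin δ ≈ 0.898.
p = a·p₁ + b·p₂ ≈ (0.062, 0.998, 0.024); φ = arcsin(p_z) ≈ 1.37°, λ = atan2(p_y, p_x) ≈ 86.42°.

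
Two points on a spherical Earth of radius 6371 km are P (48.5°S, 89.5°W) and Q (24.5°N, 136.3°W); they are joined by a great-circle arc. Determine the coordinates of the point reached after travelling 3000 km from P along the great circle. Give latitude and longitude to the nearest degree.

≈ (26°S, 109°W)

From cos δ = sin φ₁ sin φ₂ + cos φ₁ cos φ₂ cos Δλ, the central angle is δ ≈ 1.468 rad (84.1°). The total great-circle distance is δ·R ≈ 1.468 × 6371 ≈ 9356 km, so the target fraction is f = 3000/9356 ≈ 0.321.
Interpolate at f ≈ 0.321 with slerp weights a = sin((1−f)δ)/sin δ ≈ 0.845, b = sin(fδ)/sin δ ≈ 0.456.
p = a·p₁ + b·p₂ ≈ (-0.295, -0.846, -0.443); φ = arcsin(p_z) ≈ -26.32°, λ = atan2(p_y, p_x) ≈ -109.23°.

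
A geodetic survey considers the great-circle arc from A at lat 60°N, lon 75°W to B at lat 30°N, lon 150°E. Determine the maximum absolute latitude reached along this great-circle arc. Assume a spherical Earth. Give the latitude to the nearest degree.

≈ 72°N

The great circle lies in the plane with unit normal n̂ = (p₁ × p₂)/|p₁ × p₂|.
Here n̂_z ≈ -0.309; the vertex latitude is φ_max = arccos|n̂_z| ≈ 72.0°.
Check via Clairaut: cos φ_max = |cos φ₁| · sin C = cos(60.0°)·sin(38.1°) ≈ 0.309, again giving ≈ 72.0°.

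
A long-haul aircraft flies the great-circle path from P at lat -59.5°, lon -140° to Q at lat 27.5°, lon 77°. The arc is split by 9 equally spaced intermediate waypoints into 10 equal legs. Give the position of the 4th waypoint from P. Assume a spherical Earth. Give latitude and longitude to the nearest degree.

Convert each endpoint to a unit vector on the sphere (x = cos φ cos λ, y = cos φ sin λ, z = sin φ).
The central angle between the endpoints is δ = arccos(p₁·p₂) ≈ 2.430 rad (139.2°).
Interpolate at f = 4/10 with slerp weights a = sin((1−f)δ)/sin δ ≈ 1.522, b = sin(fδ)/sin δ ≈ 1.265.
p = a·p₁ + b·p₂ ≈ (-0.339, 0.597, -0.727); φ = arcsin(p_z) ≈ -46.64°, λ = atan2(p_y, p_x) ≈ 119.61°.

≈ lat -47°, lon 120°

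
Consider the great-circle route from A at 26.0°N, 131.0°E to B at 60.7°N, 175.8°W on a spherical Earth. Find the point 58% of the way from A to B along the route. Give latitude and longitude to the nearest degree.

≈ 49°N, 153°E

Convert each endpoint to a unit vector on the sphere (x = cos φ cos λ, y = cos φ sin λ, z = sin φ).
The central angle between the endpoints is δ = arccos(p₁·p₂) ≈ 0.869 rad (49.8°).
Interpolate at f = 0.58 with slerp weights a = sin((1−f)δ)/sin δ ≈ 0.467, b = sin(fδ)/sin δ ≈ 0.632.
p = a·p₁ + b·p₂ ≈ (-0.584, 0.294, 0.756); φ = arcsin(p_z) ≈ 49.14°, λ = atan2(p_y, p_x) ≈ 153.26°.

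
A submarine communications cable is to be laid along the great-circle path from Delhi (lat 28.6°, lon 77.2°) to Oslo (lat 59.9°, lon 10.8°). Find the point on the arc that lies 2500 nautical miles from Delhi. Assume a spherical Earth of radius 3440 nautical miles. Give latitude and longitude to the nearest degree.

Convert each endpoint to a unit vector on the sphere (x = cos φ cos λ, y = cos φ sin λ, z = sin φ).
The central angle between the endpoints is δ = arccos(p₁·p₂) ≈ 0.939 rad (53.8°). The total great-circle distance is δ·R ≈ 0.939 × 3440 ≈ 3231 nmi, so the target fraction is f = 2500/3231 ≈ 0.774.
Interpolate at f ≈ 0.774 with slerp weights a = sin((1−f)δ)/sin δ ≈ 0.261, b = sin(fδ)/sin δ ≈ 0.823.
p = a·p₁ + b·p₂ ≈ (0.456, 0.301, 0.837); φ = arcsin(p_z) ≈ 56.86°, λ = atan2(p_y, p_x) ≈ 33.41°.

≈ lat 57°, lon 33°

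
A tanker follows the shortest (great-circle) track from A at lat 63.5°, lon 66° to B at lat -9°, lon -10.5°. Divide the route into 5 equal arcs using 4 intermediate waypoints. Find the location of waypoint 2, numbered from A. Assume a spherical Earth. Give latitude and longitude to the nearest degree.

≈ lat 40°, lon 17°

Write both endpoints as unit vectors p₁, p₂ with components (cos φ cos λ, cos φ sin λ, sin φ).
The central angle between the endpoints is δ = arccos(p₁·p₂) ≈ 1.608 rad (92.1°).
Interpolate at f = 2/5 with slerp weights a = sin((1−f)δ)/sin δ ≈ 0.822, b = sin(fδ)/sin δ ≈ 0.600.
p = a·p₁ + b·p₂ ≈ (0.732, 0.227, 0.642); φ = arcsin(p_z) ≈ 39.95°, λ = atan2(p_y, p_x) ≈ 17.24°.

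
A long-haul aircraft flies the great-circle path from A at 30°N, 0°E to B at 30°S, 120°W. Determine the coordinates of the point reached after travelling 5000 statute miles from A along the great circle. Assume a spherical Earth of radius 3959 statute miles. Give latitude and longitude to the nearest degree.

≈ 4°S, 67°W

Write both endpoints as unit vectors p₁, p₂ with components (cos φ cos λ, cos φ sin λ, sin φ).
The central angle between the endpoints is δ = arccos(p₁·p₂) ≈ 2.246 rad (128.7°). The total great-circle distance is δ·R ≈ 2.246 × 3959 ≈ 8892 mi, so the target fraction is f = 5000/8892 ≈ 0.562.
Interpolate at f ≈ 0.562 with slerp weights a = sin((1−f)δ)/sin δ ≈ 1.066, b = sin(fδ)/sin δ ≈ 1.221.
p = a·p₁ + b·p₂ ≈ (0.395, -0.916, -0.077); φ = arcsin(p_z) ≈ -4.44°, λ = atan2(p_y, p_x) ≈ -66.69°.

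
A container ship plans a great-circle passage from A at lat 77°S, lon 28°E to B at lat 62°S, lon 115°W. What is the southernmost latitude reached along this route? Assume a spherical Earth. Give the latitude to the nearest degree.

≈ 84°S

The great circle lies in the plane with unit normal n̂ = (p₁ × p₂)/|p₁ × p₂|.
Here n̂_z ≈ -0.101; the vertex latitude is φ_max = arccos|n̂_z| ≈ 84.2°.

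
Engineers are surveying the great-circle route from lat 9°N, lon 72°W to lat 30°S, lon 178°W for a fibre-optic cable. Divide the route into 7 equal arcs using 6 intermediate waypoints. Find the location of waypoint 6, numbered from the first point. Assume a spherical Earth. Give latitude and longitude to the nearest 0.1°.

≈ lat 28.8°S, lon 160.3°W

Write both endpoints as unit vectors p₁, p₂ with components (cos φ cos λ, cos φ sin λ, sin φ).
The central angle between the endpoints is δ = arccos(p₁·p₂) ≈ 1.890 rad (108.3°).
Interpolate at f = 6/7 with slerp weights a = sin((1−f)δ)/sin δ ≈ 0.281, b = sin(fδ)/sin δ ≈ 1.052.
p = a·p₁ + b·p₂ ≈ (-0.825, -0.296, -0.482); φ = arcsin(p_z) ≈ -28.82°, λ = atan2(p_y, p_x) ≈ -160.27°.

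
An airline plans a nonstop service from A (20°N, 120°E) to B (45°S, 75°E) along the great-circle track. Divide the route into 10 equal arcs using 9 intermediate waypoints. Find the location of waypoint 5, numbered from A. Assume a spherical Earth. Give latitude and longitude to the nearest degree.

≈ (13°S, 101°E)

Convert each endpoint to a unit vector on the sphere (x = cos φ cos λ, y = cos φ sin λ, z = sin φ).
The central angle between the endpoints is δ = arccos(p₁·p₂) ≈ 1.341 rad (76.8°).
Interpolate at f = 5/10 with slerp weights a = sin((1−f)δ)/sin δ ≈ 0.638, b = sin(fδ)/sin δ ≈ 0.638.
p = a·p₁ + b·p₂ ≈ (-0.183, 0.955, -0.233); φ = arcsin(p_z) ≈ -13.47°, λ = atan2(p_y, p_x) ≈ 100.85°.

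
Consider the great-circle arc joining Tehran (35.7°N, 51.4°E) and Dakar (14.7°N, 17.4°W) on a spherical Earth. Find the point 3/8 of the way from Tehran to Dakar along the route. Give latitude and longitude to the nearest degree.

Convert each endpoint to a unit vector on the sphere (x = cos φ cos λ, y = cos φ sin λ, z = sin φ).
The central angle between the endpoints is δ = arccos(p₁·p₂) ≈ 1.124 rad (64.4°).
Interpolate at f = 3/8 with slerp weights a = sin((1−f)δ)/sin δ ≈ 0.716, b = sin(fδ)/sin δ ≈ 0.454.
p = a·p₁ + b·p₂ ≈ (0.782, 0.323, 0.533); φ = arcsin(p_z) ≈ 32.22°, λ = atan2(p_y, p_x) ≈ 22.48°.

≈ (32°N, 22°E)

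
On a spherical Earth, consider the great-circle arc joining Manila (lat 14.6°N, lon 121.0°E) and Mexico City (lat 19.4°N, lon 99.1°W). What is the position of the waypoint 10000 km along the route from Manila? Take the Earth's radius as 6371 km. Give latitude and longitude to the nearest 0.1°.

≈ lat 38.1°N, lon 137.3°W

Write both endpoints as unit vectors p₁, p₂ with components (cos φ cos λ, cos φ sin λ, sin φ).
The central angle between the endpoints is δ = arccos(p₁·p₂) ≈ 2.233 rad (127.9°). The total great-circle distance is δ·R ≈ 2.233 × 6371 ≈ 14223 km, so the target fraction is f = 10000/14223 ≈ 0.703.
Interpolate at f ≈ 0.703 with slerp weights a = sin((1−f)δ)/sin δ ≈ 0.780, b = sin(fδ)/sin δ ≈ 1.268.
p = a·p₁ + b·p₂ ≈ (-0.578, -0.533, 0.618); φ = arcsin(p_z) ≈ 38.14°, λ = atan2(p_y, p_x) ≈ -137.29°.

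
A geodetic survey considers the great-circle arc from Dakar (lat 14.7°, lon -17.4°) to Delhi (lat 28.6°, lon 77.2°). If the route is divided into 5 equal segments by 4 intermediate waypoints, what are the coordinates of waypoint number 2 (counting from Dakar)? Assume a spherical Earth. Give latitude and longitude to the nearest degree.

≈ lat 28°, lon 17°

Write both endpoints as unit vectors p₁, p₂ with components (cos φ cos λ, cos φ sin λ, sin φ).
The central angle between the endpoints is δ = arccos(p₁·p₂) ≈ 1.517 rad (86.9°).
Interpolate at f = 2/5 with slerp weights a = sin((1−f)δ)/sin δ ≈ 0.791, b = sin(fδ)/sin δ ≈ 0.571.
p = a·p₁ + b·p₂ ≈ (0.841, 0.260, 0.474); φ = arcsin(p_z) ≈ 28.30°, λ = atan2(p_y, p_x) ≈ 17.19°.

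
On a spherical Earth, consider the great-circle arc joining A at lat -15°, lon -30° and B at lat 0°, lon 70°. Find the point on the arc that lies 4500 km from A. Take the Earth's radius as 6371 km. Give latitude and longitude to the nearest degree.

Write both endpoints as unit vectors p₁, p₂ with components (cos φ cos λ, cos φ sin λ, sin φ).
The central angle between the endpoints is δ = arccos(p₁·p₂) ≈ 1.739 rad (99.7°). The total great-circle distance is δ·R ≈ 1.739 × 6371 ≈ 11081 km, so the target fraction is f = 4500/11081 ≈ 0.406.
Interpolate at f ≈ 0.406 with slerp weights a = sin((1−f)δ)/sin δ ≈ 0.871, b = sin(fδ)/sin δ ≈ 0.658.
p = a·p₁ + b·p₂ ≈ (0.954, 0.198, -0.225); φ = arcsin(p_z) ≈ -13.03°, λ = atan2(p_y, p_x) ≈ 11.72°.

≈ lat -13°, lon 12°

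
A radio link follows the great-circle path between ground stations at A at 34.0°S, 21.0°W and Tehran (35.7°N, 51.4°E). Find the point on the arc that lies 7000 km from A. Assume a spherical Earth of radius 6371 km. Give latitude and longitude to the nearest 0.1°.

≈ 12.0°N, 24.2°E

From cos δ = sin φ₁ sin φ₂ + cos φ₁ cos φ₂ cos Δλ, the central angle is δ ≈ 1.694 rad (97.1°). The total great-circle distance is δ·R ≈ 1.694 × 6371 ≈ 10792 km, so the target fraction is f = 7000/10792 ≈ 0.649.
Interpolate at f ≈ 0.649 with slerp weights a = sin((1−f)δ)/sin δ ≈ 0.565, b = sin(fδ)/sin δ ≈ 0.897.
p = a·p₁ + b·p₂ ≈ (0.892, 0.402, 0.208); φ = arcsin(p_z) ≈ 11.99°, λ = atan2(p_y, p_x) ≈ 24.25°.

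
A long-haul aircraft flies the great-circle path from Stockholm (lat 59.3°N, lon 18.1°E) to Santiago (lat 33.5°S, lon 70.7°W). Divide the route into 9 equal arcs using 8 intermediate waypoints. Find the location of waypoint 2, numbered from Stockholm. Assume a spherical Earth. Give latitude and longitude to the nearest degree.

From cos δ = sin φ₁ sin φ₂ + cos φ₁ cos φ₂ cos Δλ, the central angle is δ ≈ 2.055 rad (117.8°).
Interpolate at f = 2/9 with slerp weights a = sin((1−f)δ)/sin δ ≈ 1.130, b = sin(fδ)/sin δ ≈ 0.498.
p = a·p₁ + b·p₂ ≈ (0.685, -0.213, 0.696); φ = arcsin(p_z) ≈ 44.12°, λ = atan2(p_y, p_x) ≈ -17.26°.

≈ lat 44°N, lon 17°W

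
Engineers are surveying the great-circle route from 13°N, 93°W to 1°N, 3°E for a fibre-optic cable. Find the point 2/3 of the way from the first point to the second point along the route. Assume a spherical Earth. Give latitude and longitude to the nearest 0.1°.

Write both endpoints as unit vectors p₁, p₂ with components (cos φ cos λ, cos φ sin λ, sin φ).
The central angle between the endpoints is δ = arccos(p₁·p₂) ≈ 1.669 rad (95.6°).
Interpolate at f = 2/3 with slerp weights a = sin((1−f)δ)/sin δ ≈ 0.531, b = sin(fδ)/sin δ ≈ 0.901.
p = a·p₁ + b·p₂ ≈ (0.873, -0.469, 0.135); φ = arcsin(p_z) ≈ 7.76°, λ = atan2(p_y, p_x) ≈ -28.26°.

≈ 7.8°N, 28.3°W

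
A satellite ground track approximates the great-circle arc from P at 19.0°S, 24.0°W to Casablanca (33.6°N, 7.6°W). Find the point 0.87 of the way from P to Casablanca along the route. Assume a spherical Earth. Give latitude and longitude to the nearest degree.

Write both endpoints as unit vectors p₁, p₂ with components (cos φ cos λ, cos φ sin λ, sin φ).
The central angle between the endpoints is δ = arccos(p₁·p₂) ≈ 0.958 rad (54.9°).
Interpolate at f = 0.87 with slerp weights a = sin((1−f)δ)/sin δ ≈ 0.152, b = sin(fδ)/sin δ ≈ 0.905.
p = a·p₁ + b·p₂ ≈ (0.878, -0.158, 0.451); φ = arcsin(p_z) ≈ 26.83°, λ = atan2(p_y, p_x) ≈ -10.20°.

≈ 27°N, 10°W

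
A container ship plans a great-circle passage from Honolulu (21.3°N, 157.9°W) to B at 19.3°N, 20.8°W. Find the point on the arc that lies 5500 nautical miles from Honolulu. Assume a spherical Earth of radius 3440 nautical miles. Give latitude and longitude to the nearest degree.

Convert each endpoint to a unit vector on the sphere (x = cos φ cos λ, y = cos φ sin λ, z = sin φ).
The central angle between the endpoints is δ = arccos(p₁·p₂) ≈ 2.122 rad (121.6°). The total great-circle distance is δ·R ≈ 2.122 × 3440 ≈ 7301 nmi, so the target fraction is f = 5500/7301 ≈ 0.753.
Interpolate at f ≈ 0.753 with slerp weights a = sin((1−f)δ)/sin δ ≈ 0.587, b = sin(fδ)/sin δ ≈ 1.174.
p = a·p₁ + b·p₂ ≈ (0.529, -0.599, 0.601); φ = arcsin(p_z) ≈ 36.96°, λ = atan2(p_y, p_x) ≈ -48.57°.

≈ 37°N, 49°W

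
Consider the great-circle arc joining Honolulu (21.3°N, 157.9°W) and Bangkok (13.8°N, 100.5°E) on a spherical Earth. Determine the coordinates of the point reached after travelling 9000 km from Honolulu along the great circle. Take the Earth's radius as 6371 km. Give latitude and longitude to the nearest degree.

≈ 19°N, 115°E

Convert each endpoint to a unit vector on the sphere (x = cos φ cos λ, y = cos φ sin λ, z = sin φ).
The central angle between the endpoints is δ = arccos(p₁·p₂) ≈ 1.666 rad (95.5°). The total great-circle distance is δ·R ≈ 1.666 × 6371 ≈ 10616 km, so the target fraction is f = 9000/10616 ≈ 0.848.
Interpolate at f ≈ 0.848 with slerp weights a = sin((1−f)δ)/sin δ ≈ 0.252, b = sin(fδ)/sin δ ≈ 0.992.
p = a·p₁ + b·p₂ ≈ (-0.393, 0.859, 0.328); φ = arcsin(p_z) ≈ 19.16°, λ = atan2(p_y, p_x) ≈ 114.59°.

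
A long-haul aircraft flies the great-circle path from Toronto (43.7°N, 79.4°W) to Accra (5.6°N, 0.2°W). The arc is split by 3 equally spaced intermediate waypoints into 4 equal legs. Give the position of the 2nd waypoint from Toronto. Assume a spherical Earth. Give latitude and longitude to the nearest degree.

≈ (31°N, 32°W)

From cos δ = sin φ₁ sin φ₂ + cos φ₁ cos φ₂ cos Δλ, the central angle is δ ≈ 1.367 rad (78.3°).
Interpolate at f = 2/4 with slerp weights a = sin((1−f)δ)/sin δ ≈ 0.645, b = sin(fδ)/sin δ ≈ 0.645.
p = a·p₁ + b·p₂ ≈ (0.728, -0.461, 0.508); φ = arcsin(p_z) ≈ 30.56°, λ = atan2(p_y, p_x) ≈ -32.33°.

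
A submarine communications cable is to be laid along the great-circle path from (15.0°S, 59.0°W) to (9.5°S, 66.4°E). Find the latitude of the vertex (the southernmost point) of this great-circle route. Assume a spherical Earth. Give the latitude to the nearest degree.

≈ 26°S

The great circle lies in the plane with unit normal n̂ = (p₁ × p₂)/|p₁ × p₂|.
Here n̂_z ≈ +0.902; the vertex latitude is φ_max = arccos|n̂_z| ≈ 25.5°.
Check via Clairaut: cos φ_max = |cos φ₁| · sin C = cos(15.0°)·sin(110.9°) ≈ 0.902, again giving ≈ 25.5°.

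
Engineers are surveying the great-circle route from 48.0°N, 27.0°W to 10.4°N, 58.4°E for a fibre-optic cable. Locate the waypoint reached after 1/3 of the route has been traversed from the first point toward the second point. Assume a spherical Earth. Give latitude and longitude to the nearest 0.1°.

≈ 43.2°N, 10.5°E

Convert each endpoint to a unit vector on the sphere (x = cos φ cos λ, y = cos φ sin λ, z = sin φ).
The central angle between the endpoints is δ = arccos(p₁·p₂) ≈ 1.383 rad (79.2°).
Interpolate at f = 1/3 with slerp weights a = sin((1−f)δ)/sin δ ≈ 0.811, b = sin(fδ)/sin δ ≈ 0.453.
p = a·p₁ + b·p₂ ≈ (0.717, 0.133, 0.684); φ = arcsin(p_z) ≈ 43.19°, λ = atan2(p_y, p_x) ≈ 10.50°.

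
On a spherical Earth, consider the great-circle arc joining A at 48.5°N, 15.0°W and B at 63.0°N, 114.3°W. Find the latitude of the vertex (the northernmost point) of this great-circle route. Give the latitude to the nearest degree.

The great circle lies in the plane with unit normal n̂ = (p₁ × p₂)/|p₁ × p₂|.
Here n̂_z ≈ -0.378; the vertex latitude is φ_max = arccos|n̂_z| ≈ 67.8°.
Check via Clairaut: cos φ_max = |cos φ₁| · sin C = cos(48.5°)·sin(34.8°) ≈ 0.378, again giving ≈ 67.8°.

≈ 68°N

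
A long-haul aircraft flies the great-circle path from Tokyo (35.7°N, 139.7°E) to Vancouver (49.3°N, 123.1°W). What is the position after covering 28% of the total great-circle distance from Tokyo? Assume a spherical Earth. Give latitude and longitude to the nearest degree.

Write both endpoints as unit vectors p₁, p₂ with components (cos φ cos λ, cos φ sin λ, sin φ).
The central angle between the endpoints is δ = arccos(p₁·p₂) ≈ 1.185 rad (67.9°).
Interpolate at f = 0.28 with slerp weights a = sin((1−f)δ)/sin δ ≈ 0.813, b = sin(fδ)/sin δ ≈ 0.352.
p = a·p₁ + b·p₂ ≈ (-0.629, 0.235, 0.741); φ = arcsin(p_z) ≈ 47.83°, λ = atan2(p_y, p_x) ≈ 159.51°.

≈ (48°N, 160°E)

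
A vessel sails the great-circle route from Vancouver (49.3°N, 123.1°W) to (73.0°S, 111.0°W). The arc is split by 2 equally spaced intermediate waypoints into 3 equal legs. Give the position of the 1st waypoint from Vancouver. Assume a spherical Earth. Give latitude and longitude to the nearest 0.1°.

Convert each endpoint to a unit vector on the sphere (x = cos φ cos λ, y = cos φ sin λ, z = sin φ).
The central angle between the endpoints is δ = arccos(p₁·p₂) ≈ 2.140 rad (122.6°).
Interpolate at f = 1/3 with slerp weights a = sin((1−f)δ)/sin δ ≈ 1.174, b = sin(fδ)/sin δ ≈ 0.776.
p = a·p₁ + b·p₂ ≈ (-0.500, -0.854, 0.148); φ = arcsin(p_z) ≈ 8.50°, λ = atan2(p_y, p_x) ≈ -120.34°.

≈ (8.5°N, 120.3°W)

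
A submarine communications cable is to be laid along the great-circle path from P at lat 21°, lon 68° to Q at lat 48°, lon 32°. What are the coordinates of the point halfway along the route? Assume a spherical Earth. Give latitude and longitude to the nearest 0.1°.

≈ lat 35.8°, lon 53.1°

Convert each endpoint to a unit vector on the sphere (x = cos φ cos λ, y = cos φ sin λ, z = sin φ).
The central angle between the endpoints is δ = arccos(p₁·p₂) ≈ 0.689 rad (39.5°).
Interpolate at f = 1/2 with slerp weights a = sin((1−f)δ)/sin δ ≈ 0.531, b = sin(fδ)/sin δ ≈ 0.531.
p = a·p₁ + b·p₂ ≈ (0.487, 0.648, 0.585); φ = arcsin(p_z) ≈ 35.81°, λ = atan2(p_y, p_x) ≈ 53.07°.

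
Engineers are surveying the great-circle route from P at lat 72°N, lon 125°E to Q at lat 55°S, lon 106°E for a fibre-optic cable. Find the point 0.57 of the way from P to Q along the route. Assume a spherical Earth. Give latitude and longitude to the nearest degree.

≈ lat 0°N, lon 112°E

The haversine formula gives a central angle δ ≈ 2.229 rad (127.7°) between the endpoints.
Interpolate at f = 0.57 with slerp weights a = sin((1−f)δ)/sin δ ≈ 1.034, b = sin(fδ)/sin δ ≈ 1.207.
p = a·p₁ + b·p₂ ≈ (-0.374, 0.927, -0.005); φ = arcsin(p_z) ≈ -0.31°, λ = atan2(p_y, p_x) ≈ 111.97°.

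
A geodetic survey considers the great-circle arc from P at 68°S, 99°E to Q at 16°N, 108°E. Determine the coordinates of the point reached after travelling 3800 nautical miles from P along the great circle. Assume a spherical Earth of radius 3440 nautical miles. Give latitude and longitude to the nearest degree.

The haversine formula gives a central angle δ ≈ 1.471 rad (84.3°) between the endpoints. The total great-circle distance is δ·R ≈ 1.471 × 3440 ≈ 5059 nmi, so the target fraction is f = 3800/5059 ≈ 0.751.
Interpolate at f ≈ 0.751 with slerp weights a = sin((1−f)δ)/sin δ ≈ 0.360, b = sin(fδ)/sin δ ≈ 0.898.
p = a·p₁ + b·p₂ ≈ (-0.288, 0.954, -0.086); φ = arcsin(p_z) ≈ -4.93°, λ = atan2(p_y, p_x) ≈ 106.79°.

≈ 5°S, 107°E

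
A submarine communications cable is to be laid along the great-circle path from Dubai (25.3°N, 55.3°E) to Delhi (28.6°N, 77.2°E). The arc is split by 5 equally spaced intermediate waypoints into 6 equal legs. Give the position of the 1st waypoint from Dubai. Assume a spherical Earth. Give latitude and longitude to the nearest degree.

≈ 26°N, 59°E

Write both endpoints as unit vectors p₁, p₂ with components (cos φ cos λ, cos φ sin λ, sin φ).
The central angle between the endpoints is δ = arccos(p₁·p₂) ≈ 0.345 rad (19.8°).
Interpolate at f = 1/6 with slerp weights a = sin((1−f)δ)/sin δ ≈ 0.838, b = sin(fδ)/sin δ ≈ 0.170.
p = a·p₁ + b·p₂ ≈ (0.465, 0.769, 0.440); φ = arcsin(p_z) ≈ 26.08°, λ = atan2(p_y, p_x) ≈ 58.85°.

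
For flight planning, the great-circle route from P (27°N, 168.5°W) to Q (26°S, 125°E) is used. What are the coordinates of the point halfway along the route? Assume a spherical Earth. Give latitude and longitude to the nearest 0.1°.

From cos δ = sin φ₁ sin φ₂ + cos φ₁ cos φ₂ cos Δλ, the central angle is δ ≈ 1.450 rad (83.1°).
Interpolate at f = 1/2 with slerp weights a = sin((1−f)δ)/sin δ ≈ 0.668, b = sin(fδ)/sin δ ≈ 0.668.
p = a·p₁ + b·p₂ ≈ (-0.928, 0.373, 0.010); φ = arcsin(p_z) ≈ 0.60°, λ = atan2(p_y, p_x) ≈ 158.09°.

≈ (0.6°N, 158.1°E)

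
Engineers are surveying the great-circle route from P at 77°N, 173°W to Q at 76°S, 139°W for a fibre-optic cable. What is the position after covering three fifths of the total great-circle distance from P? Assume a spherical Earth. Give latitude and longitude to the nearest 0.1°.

Convert each endpoint to a unit vector on the sphere (x = cos φ cos λ, y = cos φ sin λ, z = sin φ).
The central angle between the endpoints is δ = arccos(p₁·p₂) ≈ 2.691 rad (154.2°).
Interpolate at f = 3/5 with slerp weights a = sin((1−f)δ)/sin δ ≈ 2.023, b = sin(fδ)/sin δ ≈ 2.295.
p = a·p₁ + b·p₂ ≈ (-0.871, -0.420, -0.256); φ = arcsin(p_z) ≈ -14.86°, λ = atan2(p_y, p_x) ≈ -154.26°.

≈ 14.9°S, 154.3°W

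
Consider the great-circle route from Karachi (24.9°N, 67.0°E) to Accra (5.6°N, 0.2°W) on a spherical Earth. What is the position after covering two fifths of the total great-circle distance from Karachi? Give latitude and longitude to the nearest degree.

Convert each endpoint to a unit vector on the sphere (x = cos φ cos λ, y = cos φ sin λ, z = sin φ).
The central angle between the endpoints is δ = arccos(p₁·p₂) ≈ 1.169 rad (67.0°).
Interpolate at f = 2/5 with slerp weights a = sin((1−f)δ)/sin δ ≈ 0.701, b = sin(fδ)/sin δ ≈ 0.490.
p = a·p₁ + b·p₂ ≈ (0.736, 0.584, 0.343); φ = arcsin(p_z) ≈ 20.06°, λ = atan2(p_y, p_x) ≈ 38.42°.

≈ 20°N, 38°E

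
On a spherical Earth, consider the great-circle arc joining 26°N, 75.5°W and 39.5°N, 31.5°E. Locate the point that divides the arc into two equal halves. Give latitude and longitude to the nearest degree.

≈ 47°N, 28°W

Convert each endpoint to a unit vector on the sphere (x = cos φ cos λ, y = cos φ sin λ, z = sin φ).
The central angle between the endpoints is δ = arccos(p₁·p₂) ≈ 1.495 rad (85.6°).
Interpolate at f = 1/2 with slerp weights a = sin((1−f)δ)/sin δ ≈ 0.682, b = sin(fδ)/sin δ ≈ 0.682.
p = a·p₁ + b·p₂ ≈ (0.602, -0.318, 0.732); φ = arcsin(p_z) ≈ 47.09°, λ = atan2(p_y, p_x) ≈ -27.87°.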